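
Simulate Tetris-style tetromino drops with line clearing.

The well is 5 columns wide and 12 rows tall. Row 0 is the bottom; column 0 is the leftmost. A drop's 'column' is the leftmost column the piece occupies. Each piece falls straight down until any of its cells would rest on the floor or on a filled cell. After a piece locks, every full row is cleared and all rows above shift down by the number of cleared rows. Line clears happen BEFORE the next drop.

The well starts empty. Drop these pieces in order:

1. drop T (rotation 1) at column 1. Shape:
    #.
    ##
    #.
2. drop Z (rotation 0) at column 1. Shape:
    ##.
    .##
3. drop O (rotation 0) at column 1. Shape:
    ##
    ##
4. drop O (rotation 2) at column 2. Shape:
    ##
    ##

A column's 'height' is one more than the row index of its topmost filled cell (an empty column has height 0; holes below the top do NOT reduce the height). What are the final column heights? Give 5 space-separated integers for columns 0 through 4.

Answer: 0 6 8 8 0

Derivation:
Drop 1: T rot1 at col 1 lands with bottom-row=0; cleared 0 line(s) (total 0); column heights now [0 3 2 0 0], max=3
Drop 2: Z rot0 at col 1 lands with bottom-row=2; cleared 0 line(s) (total 0); column heights now [0 4 4 3 0], max=4
Drop 3: O rot0 at col 1 lands with bottom-row=4; cleared 0 line(s) (total 0); column heights now [0 6 6 3 0], max=6
Drop 4: O rot2 at col 2 lands with bottom-row=6; cleared 0 line(s) (total 0); column heights now [0 6 8 8 0], max=8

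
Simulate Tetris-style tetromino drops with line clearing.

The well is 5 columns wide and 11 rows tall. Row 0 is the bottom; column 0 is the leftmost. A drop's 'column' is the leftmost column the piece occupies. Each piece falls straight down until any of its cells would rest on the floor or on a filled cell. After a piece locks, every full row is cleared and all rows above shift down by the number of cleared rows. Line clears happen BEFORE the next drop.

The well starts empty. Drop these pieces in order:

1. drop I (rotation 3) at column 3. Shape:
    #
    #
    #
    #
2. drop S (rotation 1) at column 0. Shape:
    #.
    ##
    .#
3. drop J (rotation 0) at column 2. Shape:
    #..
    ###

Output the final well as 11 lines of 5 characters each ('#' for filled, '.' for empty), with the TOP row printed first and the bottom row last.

Answer: .....
.....
.....
.....
.....
..#..
..###
...#.
#..#.
##.#.
.#.#.

Derivation:
Drop 1: I rot3 at col 3 lands with bottom-row=0; cleared 0 line(s) (total 0); column heights now [0 0 0 4 0], max=4
Drop 2: S rot1 at col 0 lands with bottom-row=0; cleared 0 line(s) (total 0); column heights now [3 2 0 4 0], max=4
Drop 3: J rot0 at col 2 lands with bottom-row=4; cleared 0 line(s) (total 0); column heights now [3 2 6 5 5], max=6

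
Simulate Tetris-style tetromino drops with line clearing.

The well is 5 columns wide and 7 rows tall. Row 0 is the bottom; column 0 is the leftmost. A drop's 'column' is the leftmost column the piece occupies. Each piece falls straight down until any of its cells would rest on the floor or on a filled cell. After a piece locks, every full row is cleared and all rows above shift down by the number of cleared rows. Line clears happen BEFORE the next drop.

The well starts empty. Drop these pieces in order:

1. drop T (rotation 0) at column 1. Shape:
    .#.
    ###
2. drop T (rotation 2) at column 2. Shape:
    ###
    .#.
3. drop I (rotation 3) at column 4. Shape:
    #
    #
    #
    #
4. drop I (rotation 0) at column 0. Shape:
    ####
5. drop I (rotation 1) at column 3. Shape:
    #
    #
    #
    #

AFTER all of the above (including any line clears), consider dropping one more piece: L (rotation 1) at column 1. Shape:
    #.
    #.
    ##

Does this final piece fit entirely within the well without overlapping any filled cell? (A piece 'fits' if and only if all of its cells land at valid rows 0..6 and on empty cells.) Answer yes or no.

Drop 1: T rot0 at col 1 lands with bottom-row=0; cleared 0 line(s) (total 0); column heights now [0 1 2 1 0], max=2
Drop 2: T rot2 at col 2 lands with bottom-row=1; cleared 0 line(s) (total 0); column heights now [0 1 3 3 3], max=3
Drop 3: I rot3 at col 4 lands with bottom-row=3; cleared 0 line(s) (total 0); column heights now [0 1 3 3 7], max=7
Drop 4: I rot0 at col 0 lands with bottom-row=3; cleared 1 line(s) (total 1); column heights now [0 1 3 3 6], max=6
Drop 5: I rot1 at col 3 lands with bottom-row=3; cleared 0 line(s) (total 1); column heights now [0 1 3 7 6], max=7
Test piece L rot1 at col 1 (width 2): heights before test = [0 1 3 7 6]; fits = True

Answer: yes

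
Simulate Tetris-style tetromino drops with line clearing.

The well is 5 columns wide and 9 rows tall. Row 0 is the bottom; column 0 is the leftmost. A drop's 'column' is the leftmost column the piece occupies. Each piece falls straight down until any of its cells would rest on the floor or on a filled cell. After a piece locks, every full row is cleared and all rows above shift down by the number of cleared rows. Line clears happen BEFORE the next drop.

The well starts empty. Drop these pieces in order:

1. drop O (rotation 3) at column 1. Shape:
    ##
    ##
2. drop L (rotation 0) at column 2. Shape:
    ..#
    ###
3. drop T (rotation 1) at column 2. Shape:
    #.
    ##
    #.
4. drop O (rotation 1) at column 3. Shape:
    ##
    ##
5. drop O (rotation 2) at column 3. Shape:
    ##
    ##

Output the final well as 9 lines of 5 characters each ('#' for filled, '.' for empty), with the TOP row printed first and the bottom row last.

Answer: ...##
...##
...##
..###
..##.
..#.#
..###
.##..
.##..

Derivation:
Drop 1: O rot3 at col 1 lands with bottom-row=0; cleared 0 line(s) (total 0); column heights now [0 2 2 0 0], max=2
Drop 2: L rot0 at col 2 lands with bottom-row=2; cleared 0 line(s) (total 0); column heights now [0 2 3 3 4], max=4
Drop 3: T rot1 at col 2 lands with bottom-row=3; cleared 0 line(s) (total 0); column heights now [0 2 6 5 4], max=6
Drop 4: O rot1 at col 3 lands with bottom-row=5; cleared 0 line(s) (total 0); column heights now [0 2 6 7 7], max=7
Drop 5: O rot2 at col 3 lands with bottom-row=7; cleared 0 line(s) (total 0); column heights now [0 2 6 9 9], max=9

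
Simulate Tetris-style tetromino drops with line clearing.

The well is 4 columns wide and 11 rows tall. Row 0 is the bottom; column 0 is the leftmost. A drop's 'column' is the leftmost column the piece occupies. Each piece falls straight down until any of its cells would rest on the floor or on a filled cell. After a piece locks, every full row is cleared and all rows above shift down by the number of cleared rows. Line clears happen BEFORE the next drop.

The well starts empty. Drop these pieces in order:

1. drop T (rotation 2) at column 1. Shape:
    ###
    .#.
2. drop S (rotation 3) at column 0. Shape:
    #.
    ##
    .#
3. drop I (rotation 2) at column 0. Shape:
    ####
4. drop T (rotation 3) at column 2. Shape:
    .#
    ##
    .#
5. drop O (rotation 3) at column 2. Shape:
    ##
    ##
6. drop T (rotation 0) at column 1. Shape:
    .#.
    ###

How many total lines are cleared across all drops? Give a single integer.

Drop 1: T rot2 at col 1 lands with bottom-row=0; cleared 0 line(s) (total 0); column heights now [0 2 2 2], max=2
Drop 2: S rot3 at col 0 lands with bottom-row=2; cleared 0 line(s) (total 0); column heights now [5 4 2 2], max=5
Drop 3: I rot2 at col 0 lands with bottom-row=5; cleared 1 line(s) (total 1); column heights now [5 4 2 2], max=5
Drop 4: T rot3 at col 2 lands with bottom-row=2; cleared 1 line(s) (total 2); column heights now [4 3 2 4], max=4
Drop 5: O rot3 at col 2 lands with bottom-row=4; cleared 0 line(s) (total 2); column heights now [4 3 6 6], max=6
Drop 6: T rot0 at col 1 lands with bottom-row=6; cleared 0 line(s) (total 2); column heights now [4 7 8 7], max=8

Answer: 2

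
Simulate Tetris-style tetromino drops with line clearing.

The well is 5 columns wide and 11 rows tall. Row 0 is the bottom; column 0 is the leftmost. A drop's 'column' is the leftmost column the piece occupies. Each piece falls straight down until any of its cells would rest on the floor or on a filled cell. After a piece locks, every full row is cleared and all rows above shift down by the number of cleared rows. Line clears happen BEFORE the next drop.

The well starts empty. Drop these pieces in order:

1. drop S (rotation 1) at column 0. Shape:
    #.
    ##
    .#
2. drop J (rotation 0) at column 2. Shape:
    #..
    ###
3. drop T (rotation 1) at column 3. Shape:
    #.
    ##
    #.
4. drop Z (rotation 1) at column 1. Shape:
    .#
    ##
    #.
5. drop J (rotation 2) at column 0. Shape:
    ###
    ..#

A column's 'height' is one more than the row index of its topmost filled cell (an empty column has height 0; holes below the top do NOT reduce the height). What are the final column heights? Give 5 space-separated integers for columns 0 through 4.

Answer: 7 7 7 4 3

Derivation:
Drop 1: S rot1 at col 0 lands with bottom-row=0; cleared 0 line(s) (total 0); column heights now [3 2 0 0 0], max=3
Drop 2: J rot0 at col 2 lands with bottom-row=0; cleared 0 line(s) (total 0); column heights now [3 2 2 1 1], max=3
Drop 3: T rot1 at col 3 lands with bottom-row=1; cleared 0 line(s) (total 0); column heights now [3 2 2 4 3], max=4
Drop 4: Z rot1 at col 1 lands with bottom-row=2; cleared 0 line(s) (total 0); column heights now [3 4 5 4 3], max=5
Drop 5: J rot2 at col 0 lands with bottom-row=5; cleared 0 line(s) (total 0); column heights now [7 7 7 4 3], max=7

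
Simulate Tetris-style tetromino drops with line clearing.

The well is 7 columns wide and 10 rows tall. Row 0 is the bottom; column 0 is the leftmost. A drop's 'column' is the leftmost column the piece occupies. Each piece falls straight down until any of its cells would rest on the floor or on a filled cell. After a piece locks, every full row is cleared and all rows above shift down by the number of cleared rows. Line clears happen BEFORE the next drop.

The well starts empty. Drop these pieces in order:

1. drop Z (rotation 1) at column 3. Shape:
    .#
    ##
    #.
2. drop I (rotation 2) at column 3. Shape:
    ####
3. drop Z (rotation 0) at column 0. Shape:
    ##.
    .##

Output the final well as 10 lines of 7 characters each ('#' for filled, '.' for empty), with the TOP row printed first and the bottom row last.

Drop 1: Z rot1 at col 3 lands with bottom-row=0; cleared 0 line(s) (total 0); column heights now [0 0 0 2 3 0 0], max=3
Drop 2: I rot2 at col 3 lands with bottom-row=3; cleared 0 line(s) (total 0); column heights now [0 0 0 4 4 4 4], max=4
Drop 3: Z rot0 at col 0 lands with bottom-row=0; cleared 0 line(s) (total 0); column heights now [2 2 1 4 4 4 4], max=4

Answer: .......
.......
.......
.......
.......
.......
...####
....#..
##.##..
.###...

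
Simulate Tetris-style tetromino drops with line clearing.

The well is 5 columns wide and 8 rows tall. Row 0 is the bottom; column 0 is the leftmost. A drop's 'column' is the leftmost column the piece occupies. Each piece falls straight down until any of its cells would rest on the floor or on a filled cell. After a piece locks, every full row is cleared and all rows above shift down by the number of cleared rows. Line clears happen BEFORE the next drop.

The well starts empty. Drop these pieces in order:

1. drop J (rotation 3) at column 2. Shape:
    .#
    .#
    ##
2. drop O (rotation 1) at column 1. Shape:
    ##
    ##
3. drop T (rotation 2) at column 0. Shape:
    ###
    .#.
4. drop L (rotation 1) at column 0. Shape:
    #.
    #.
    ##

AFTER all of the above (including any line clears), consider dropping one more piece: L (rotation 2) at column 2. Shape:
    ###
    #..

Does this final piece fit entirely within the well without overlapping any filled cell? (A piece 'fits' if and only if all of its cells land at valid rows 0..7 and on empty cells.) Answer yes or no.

Drop 1: J rot3 at col 2 lands with bottom-row=0; cleared 0 line(s) (total 0); column heights now [0 0 1 3 0], max=3
Drop 2: O rot1 at col 1 lands with bottom-row=1; cleared 0 line(s) (total 0); column heights now [0 3 3 3 0], max=3
Drop 3: T rot2 at col 0 lands with bottom-row=3; cleared 0 line(s) (total 0); column heights now [5 5 5 3 0], max=5
Drop 4: L rot1 at col 0 lands with bottom-row=5; cleared 0 line(s) (total 0); column heights now [8 6 5 3 0], max=8
Test piece L rot2 at col 2 (width 3): heights before test = [8 6 5 3 0]; fits = True

Answer: yes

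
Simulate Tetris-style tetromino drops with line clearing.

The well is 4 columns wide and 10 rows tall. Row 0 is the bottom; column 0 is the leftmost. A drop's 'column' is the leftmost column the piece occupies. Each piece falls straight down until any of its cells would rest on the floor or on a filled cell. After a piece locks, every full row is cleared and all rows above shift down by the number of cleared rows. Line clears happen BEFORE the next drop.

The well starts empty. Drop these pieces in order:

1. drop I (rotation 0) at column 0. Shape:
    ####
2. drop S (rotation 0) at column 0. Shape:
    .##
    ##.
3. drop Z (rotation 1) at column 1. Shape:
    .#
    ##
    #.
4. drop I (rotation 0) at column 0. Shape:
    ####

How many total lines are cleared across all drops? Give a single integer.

Drop 1: I rot0 at col 0 lands with bottom-row=0; cleared 1 line(s) (total 1); column heights now [0 0 0 0], max=0
Drop 2: S rot0 at col 0 lands with bottom-row=0; cleared 0 line(s) (total 1); column heights now [1 2 2 0], max=2
Drop 3: Z rot1 at col 1 lands with bottom-row=2; cleared 0 line(s) (total 1); column heights now [1 4 5 0], max=5
Drop 4: I rot0 at col 0 lands with bottom-row=5; cleared 1 line(s) (total 2); column heights now [1 4 5 0], max=5

Answer: 2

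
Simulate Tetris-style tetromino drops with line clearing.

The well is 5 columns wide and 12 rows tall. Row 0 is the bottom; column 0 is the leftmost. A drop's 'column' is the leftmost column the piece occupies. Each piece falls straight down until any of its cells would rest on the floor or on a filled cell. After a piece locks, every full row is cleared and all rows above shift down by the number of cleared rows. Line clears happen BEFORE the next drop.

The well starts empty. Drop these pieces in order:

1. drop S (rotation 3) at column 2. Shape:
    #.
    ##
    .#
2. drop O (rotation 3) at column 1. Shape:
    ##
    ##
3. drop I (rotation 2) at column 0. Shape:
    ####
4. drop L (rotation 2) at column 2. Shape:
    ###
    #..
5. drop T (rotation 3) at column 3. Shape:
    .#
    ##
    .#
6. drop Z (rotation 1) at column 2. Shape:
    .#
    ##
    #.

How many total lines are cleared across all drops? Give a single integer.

Answer: 0

Derivation:
Drop 1: S rot3 at col 2 lands with bottom-row=0; cleared 0 line(s) (total 0); column heights now [0 0 3 2 0], max=3
Drop 2: O rot3 at col 1 lands with bottom-row=3; cleared 0 line(s) (total 0); column heights now [0 5 5 2 0], max=5
Drop 3: I rot2 at col 0 lands with bottom-row=5; cleared 0 line(s) (total 0); column heights now [6 6 6 6 0], max=6
Drop 4: L rot2 at col 2 lands with bottom-row=6; cleared 0 line(s) (total 0); column heights now [6 6 8 8 8], max=8
Drop 5: T rot3 at col 3 lands with bottom-row=8; cleared 0 line(s) (total 0); column heights now [6 6 8 10 11], max=11
Drop 6: Z rot1 at col 2 lands with bottom-row=9; cleared 0 line(s) (total 0); column heights now [6 6 11 12 11], max=12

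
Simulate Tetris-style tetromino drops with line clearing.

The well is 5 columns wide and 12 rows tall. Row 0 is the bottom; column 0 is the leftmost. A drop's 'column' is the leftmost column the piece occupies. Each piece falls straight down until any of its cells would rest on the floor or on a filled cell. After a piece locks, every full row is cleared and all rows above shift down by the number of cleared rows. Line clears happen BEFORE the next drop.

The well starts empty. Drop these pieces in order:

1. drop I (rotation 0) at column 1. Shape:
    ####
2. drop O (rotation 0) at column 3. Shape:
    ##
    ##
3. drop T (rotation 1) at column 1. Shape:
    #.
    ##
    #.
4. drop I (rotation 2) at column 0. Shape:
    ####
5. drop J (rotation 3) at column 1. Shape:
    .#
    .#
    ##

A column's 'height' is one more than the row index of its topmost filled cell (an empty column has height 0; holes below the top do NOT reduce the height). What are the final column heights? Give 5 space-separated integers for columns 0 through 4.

Drop 1: I rot0 at col 1 lands with bottom-row=0; cleared 0 line(s) (total 0); column heights now [0 1 1 1 1], max=1
Drop 2: O rot0 at col 3 lands with bottom-row=1; cleared 0 line(s) (total 0); column heights now [0 1 1 3 3], max=3
Drop 3: T rot1 at col 1 lands with bottom-row=1; cleared 0 line(s) (total 0); column heights now [0 4 3 3 3], max=4
Drop 4: I rot2 at col 0 lands with bottom-row=4; cleared 0 line(s) (total 0); column heights now [5 5 5 5 3], max=5
Drop 5: J rot3 at col 1 lands with bottom-row=5; cleared 0 line(s) (total 0); column heights now [5 6 8 5 3], max=8

Answer: 5 6 8 5 3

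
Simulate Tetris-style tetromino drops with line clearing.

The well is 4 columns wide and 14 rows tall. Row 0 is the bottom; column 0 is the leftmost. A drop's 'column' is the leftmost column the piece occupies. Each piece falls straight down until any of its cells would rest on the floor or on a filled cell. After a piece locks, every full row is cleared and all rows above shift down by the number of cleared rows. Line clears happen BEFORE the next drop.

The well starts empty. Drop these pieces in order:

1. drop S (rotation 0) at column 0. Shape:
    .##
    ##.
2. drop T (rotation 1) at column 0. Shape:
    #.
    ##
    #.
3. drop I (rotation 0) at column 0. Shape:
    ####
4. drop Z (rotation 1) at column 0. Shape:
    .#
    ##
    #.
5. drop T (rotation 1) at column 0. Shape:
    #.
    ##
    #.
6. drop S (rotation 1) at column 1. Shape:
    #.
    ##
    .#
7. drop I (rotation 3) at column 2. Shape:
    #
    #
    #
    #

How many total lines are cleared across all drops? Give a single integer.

Drop 1: S rot0 at col 0 lands with bottom-row=0; cleared 0 line(s) (total 0); column heights now [1 2 2 0], max=2
Drop 2: T rot1 at col 0 lands with bottom-row=1; cleared 0 line(s) (total 0); column heights now [4 3 2 0], max=4
Drop 3: I rot0 at col 0 lands with bottom-row=4; cleared 1 line(s) (total 1); column heights now [4 3 2 0], max=4
Drop 4: Z rot1 at col 0 lands with bottom-row=4; cleared 0 line(s) (total 1); column heights now [6 7 2 0], max=7
Drop 5: T rot1 at col 0 lands with bottom-row=6; cleared 0 line(s) (total 1); column heights now [9 8 2 0], max=9
Drop 6: S rot1 at col 1 lands with bottom-row=7; cleared 0 line(s) (total 1); column heights now [9 10 9 0], max=10
Drop 7: I rot3 at col 2 lands with bottom-row=9; cleared 0 line(s) (total 1); column heights now [9 10 13 0], max=13

Answer: 1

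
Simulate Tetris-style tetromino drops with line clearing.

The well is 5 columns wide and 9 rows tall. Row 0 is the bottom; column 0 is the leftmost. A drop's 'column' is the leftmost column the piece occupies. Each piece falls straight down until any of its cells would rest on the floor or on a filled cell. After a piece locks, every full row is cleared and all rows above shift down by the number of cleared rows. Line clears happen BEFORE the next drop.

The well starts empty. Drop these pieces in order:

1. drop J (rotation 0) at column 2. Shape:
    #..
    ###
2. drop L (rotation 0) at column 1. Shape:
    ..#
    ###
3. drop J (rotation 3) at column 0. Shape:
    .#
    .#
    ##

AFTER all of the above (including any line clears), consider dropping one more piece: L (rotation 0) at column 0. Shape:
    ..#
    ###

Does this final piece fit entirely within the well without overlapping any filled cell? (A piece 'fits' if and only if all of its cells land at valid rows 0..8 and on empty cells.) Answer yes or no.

Drop 1: J rot0 at col 2 lands with bottom-row=0; cleared 0 line(s) (total 0); column heights now [0 0 2 1 1], max=2
Drop 2: L rot0 at col 1 lands with bottom-row=2; cleared 0 line(s) (total 0); column heights now [0 3 3 4 1], max=4
Drop 3: J rot3 at col 0 lands with bottom-row=3; cleared 0 line(s) (total 0); column heights now [4 6 3 4 1], max=6
Test piece L rot0 at col 0 (width 3): heights before test = [4 6 3 4 1]; fits = True

Answer: yes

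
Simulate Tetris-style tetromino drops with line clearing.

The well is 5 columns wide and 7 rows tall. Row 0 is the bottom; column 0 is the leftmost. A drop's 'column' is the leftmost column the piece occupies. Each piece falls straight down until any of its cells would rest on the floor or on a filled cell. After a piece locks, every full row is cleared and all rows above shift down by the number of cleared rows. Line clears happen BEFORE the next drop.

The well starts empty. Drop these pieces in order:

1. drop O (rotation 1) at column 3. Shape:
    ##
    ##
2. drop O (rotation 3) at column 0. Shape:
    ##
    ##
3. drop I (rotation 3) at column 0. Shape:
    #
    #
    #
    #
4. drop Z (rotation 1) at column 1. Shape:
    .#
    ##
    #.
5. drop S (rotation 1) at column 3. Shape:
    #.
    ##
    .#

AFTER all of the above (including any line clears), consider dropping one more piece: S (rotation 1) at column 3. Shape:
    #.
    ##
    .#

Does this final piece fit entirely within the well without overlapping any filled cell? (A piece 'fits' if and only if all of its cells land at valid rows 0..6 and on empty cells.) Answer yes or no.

Drop 1: O rot1 at col 3 lands with bottom-row=0; cleared 0 line(s) (total 0); column heights now [0 0 0 2 2], max=2
Drop 2: O rot3 at col 0 lands with bottom-row=0; cleared 0 line(s) (total 0); column heights now [2 2 0 2 2], max=2
Drop 3: I rot3 at col 0 lands with bottom-row=2; cleared 0 line(s) (total 0); column heights now [6 2 0 2 2], max=6
Drop 4: Z rot1 at col 1 lands with bottom-row=2; cleared 0 line(s) (total 0); column heights now [6 4 5 2 2], max=6
Drop 5: S rot1 at col 3 lands with bottom-row=2; cleared 1 line(s) (total 1); column heights now [5 3 4 4 3], max=5
Test piece S rot1 at col 3 (width 2): heights before test = [5 3 4 4 3]; fits = True

Answer: yes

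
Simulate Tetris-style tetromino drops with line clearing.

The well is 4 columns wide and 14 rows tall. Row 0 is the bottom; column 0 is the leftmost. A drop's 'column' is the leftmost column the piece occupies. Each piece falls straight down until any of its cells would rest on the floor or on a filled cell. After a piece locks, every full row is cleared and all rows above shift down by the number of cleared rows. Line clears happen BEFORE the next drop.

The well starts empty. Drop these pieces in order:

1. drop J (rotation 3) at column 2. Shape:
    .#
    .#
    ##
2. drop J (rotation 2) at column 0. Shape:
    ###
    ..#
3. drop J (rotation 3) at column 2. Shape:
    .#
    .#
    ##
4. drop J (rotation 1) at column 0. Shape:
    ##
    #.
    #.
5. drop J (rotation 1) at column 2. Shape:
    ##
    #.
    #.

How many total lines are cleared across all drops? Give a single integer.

Drop 1: J rot3 at col 2 lands with bottom-row=0; cleared 0 line(s) (total 0); column heights now [0 0 1 3], max=3
Drop 2: J rot2 at col 0 lands with bottom-row=1; cleared 1 line(s) (total 1); column heights now [0 0 2 2], max=2
Drop 3: J rot3 at col 2 lands with bottom-row=2; cleared 0 line(s) (total 1); column heights now [0 0 3 5], max=5
Drop 4: J rot1 at col 0 lands with bottom-row=0; cleared 1 line(s) (total 2); column heights now [2 0 2 4], max=4
Drop 5: J rot1 at col 2 lands with bottom-row=2; cleared 0 line(s) (total 2); column heights now [2 0 5 5], max=5

Answer: 2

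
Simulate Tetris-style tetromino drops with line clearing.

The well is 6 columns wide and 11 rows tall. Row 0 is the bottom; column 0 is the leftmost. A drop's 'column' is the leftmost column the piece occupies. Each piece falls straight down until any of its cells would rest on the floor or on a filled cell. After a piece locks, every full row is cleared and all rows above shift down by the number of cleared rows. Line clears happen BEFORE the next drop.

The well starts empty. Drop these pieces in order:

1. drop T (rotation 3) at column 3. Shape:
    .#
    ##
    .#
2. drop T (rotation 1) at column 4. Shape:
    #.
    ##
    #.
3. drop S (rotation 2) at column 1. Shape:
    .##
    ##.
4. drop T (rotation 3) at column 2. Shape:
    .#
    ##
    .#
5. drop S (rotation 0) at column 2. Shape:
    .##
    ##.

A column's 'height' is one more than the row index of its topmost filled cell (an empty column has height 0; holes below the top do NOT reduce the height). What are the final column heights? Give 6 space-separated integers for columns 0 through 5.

Drop 1: T rot3 at col 3 lands with bottom-row=0; cleared 0 line(s) (total 0); column heights now [0 0 0 2 3 0], max=3
Drop 2: T rot1 at col 4 lands with bottom-row=3; cleared 0 line(s) (total 0); column heights now [0 0 0 2 6 5], max=6
Drop 3: S rot2 at col 1 lands with bottom-row=1; cleared 0 line(s) (total 0); column heights now [0 2 3 3 6 5], max=6
Drop 4: T rot3 at col 2 lands with bottom-row=3; cleared 0 line(s) (total 0); column heights now [0 2 5 6 6 5], max=6
Drop 5: S rot0 at col 2 lands with bottom-row=6; cleared 0 line(s) (total 0); column heights now [0 2 7 8 8 5], max=8

Answer: 0 2 7 8 8 5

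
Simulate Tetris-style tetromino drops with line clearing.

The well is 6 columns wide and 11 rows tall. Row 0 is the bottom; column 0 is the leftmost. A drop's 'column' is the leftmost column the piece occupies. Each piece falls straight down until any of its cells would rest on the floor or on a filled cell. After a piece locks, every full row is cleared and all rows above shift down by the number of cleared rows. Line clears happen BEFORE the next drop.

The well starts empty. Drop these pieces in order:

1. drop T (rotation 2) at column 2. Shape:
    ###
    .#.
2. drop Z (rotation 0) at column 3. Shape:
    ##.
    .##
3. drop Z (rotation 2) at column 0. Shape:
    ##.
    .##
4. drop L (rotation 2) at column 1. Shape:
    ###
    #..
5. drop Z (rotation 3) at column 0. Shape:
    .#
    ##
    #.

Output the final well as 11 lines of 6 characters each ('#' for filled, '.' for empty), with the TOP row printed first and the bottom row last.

Drop 1: T rot2 at col 2 lands with bottom-row=0; cleared 0 line(s) (total 0); column heights now [0 0 2 2 2 0], max=2
Drop 2: Z rot0 at col 3 lands with bottom-row=2; cleared 0 line(s) (total 0); column heights now [0 0 2 4 4 3], max=4
Drop 3: Z rot2 at col 0 lands with bottom-row=2; cleared 0 line(s) (total 0); column heights now [4 4 3 4 4 3], max=4
Drop 4: L rot2 at col 1 lands with bottom-row=4; cleared 0 line(s) (total 0); column heights now [4 6 6 6 4 3], max=6
Drop 5: Z rot3 at col 0 lands with bottom-row=5; cleared 0 line(s) (total 0); column heights now [7 8 6 6 4 3], max=8

Answer: ......
......
......
.#....
##....
####..
.#....
##.##.
.##.##
..###.
...#..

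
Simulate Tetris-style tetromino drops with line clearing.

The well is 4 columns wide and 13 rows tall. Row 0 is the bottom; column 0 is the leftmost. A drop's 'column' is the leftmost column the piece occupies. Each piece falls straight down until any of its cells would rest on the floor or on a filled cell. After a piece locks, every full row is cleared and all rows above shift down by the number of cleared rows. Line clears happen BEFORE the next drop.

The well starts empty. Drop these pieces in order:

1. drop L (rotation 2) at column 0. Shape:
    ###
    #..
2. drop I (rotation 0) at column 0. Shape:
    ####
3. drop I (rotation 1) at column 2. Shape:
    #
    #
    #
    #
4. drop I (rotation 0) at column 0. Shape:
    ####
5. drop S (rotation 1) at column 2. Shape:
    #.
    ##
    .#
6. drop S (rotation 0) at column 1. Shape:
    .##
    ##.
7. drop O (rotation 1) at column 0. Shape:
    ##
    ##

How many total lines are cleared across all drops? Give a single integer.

Answer: 3

Derivation:
Drop 1: L rot2 at col 0 lands with bottom-row=0; cleared 0 line(s) (total 0); column heights now [2 2 2 0], max=2
Drop 2: I rot0 at col 0 lands with bottom-row=2; cleared 1 line(s) (total 1); column heights now [2 2 2 0], max=2
Drop 3: I rot1 at col 2 lands with bottom-row=2; cleared 0 line(s) (total 1); column heights now [2 2 6 0], max=6
Drop 4: I rot0 at col 0 lands with bottom-row=6; cleared 1 line(s) (total 2); column heights now [2 2 6 0], max=6
Drop 5: S rot1 at col 2 lands with bottom-row=5; cleared 0 line(s) (total 2); column heights now [2 2 8 7], max=8
Drop 6: S rot0 at col 1 lands with bottom-row=8; cleared 0 line(s) (total 2); column heights now [2 9 10 10], max=10
Drop 7: O rot1 at col 0 lands with bottom-row=9; cleared 1 line(s) (total 3); column heights now [10 10 9 7], max=10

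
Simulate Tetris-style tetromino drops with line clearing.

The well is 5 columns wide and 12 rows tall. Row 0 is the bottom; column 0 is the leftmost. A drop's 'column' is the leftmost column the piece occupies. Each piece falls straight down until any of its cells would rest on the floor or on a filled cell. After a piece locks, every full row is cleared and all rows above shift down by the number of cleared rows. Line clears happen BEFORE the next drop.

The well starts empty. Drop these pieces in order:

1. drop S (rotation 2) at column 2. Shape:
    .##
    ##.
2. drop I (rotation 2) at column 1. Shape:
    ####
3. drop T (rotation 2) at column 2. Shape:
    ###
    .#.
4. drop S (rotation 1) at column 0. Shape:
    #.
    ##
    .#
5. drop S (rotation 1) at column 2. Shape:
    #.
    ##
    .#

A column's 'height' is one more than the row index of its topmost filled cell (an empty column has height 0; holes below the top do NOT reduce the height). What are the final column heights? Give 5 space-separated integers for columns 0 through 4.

Answer: 5 4 7 6 3

Derivation:
Drop 1: S rot2 at col 2 lands with bottom-row=0; cleared 0 line(s) (total 0); column heights now [0 0 1 2 2], max=2
Drop 2: I rot2 at col 1 lands with bottom-row=2; cleared 0 line(s) (total 0); column heights now [0 3 3 3 3], max=3
Drop 3: T rot2 at col 2 lands with bottom-row=3; cleared 0 line(s) (total 0); column heights now [0 3 5 5 5], max=5
Drop 4: S rot1 at col 0 lands with bottom-row=3; cleared 1 line(s) (total 1); column heights now [5 4 3 4 3], max=5
Drop 5: S rot1 at col 2 lands with bottom-row=4; cleared 0 line(s) (total 1); column heights now [5 4 7 6 3], max=7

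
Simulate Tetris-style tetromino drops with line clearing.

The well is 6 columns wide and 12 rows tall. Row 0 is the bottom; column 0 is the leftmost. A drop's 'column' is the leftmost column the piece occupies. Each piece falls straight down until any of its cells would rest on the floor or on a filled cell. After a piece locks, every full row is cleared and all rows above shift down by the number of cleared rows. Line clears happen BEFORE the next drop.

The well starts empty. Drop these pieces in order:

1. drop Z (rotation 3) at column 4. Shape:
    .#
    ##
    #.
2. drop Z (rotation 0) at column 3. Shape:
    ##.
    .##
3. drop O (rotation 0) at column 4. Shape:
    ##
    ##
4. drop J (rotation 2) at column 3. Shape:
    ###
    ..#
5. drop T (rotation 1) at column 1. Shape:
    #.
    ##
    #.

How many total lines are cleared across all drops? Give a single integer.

Answer: 0

Derivation:
Drop 1: Z rot3 at col 4 lands with bottom-row=0; cleared 0 line(s) (total 0); column heights now [0 0 0 0 2 3], max=3
Drop 2: Z rot0 at col 3 lands with bottom-row=3; cleared 0 line(s) (total 0); column heights now [0 0 0 5 5 4], max=5
Drop 3: O rot0 at col 4 lands with bottom-row=5; cleared 0 line(s) (total 0); column heights now [0 0 0 5 7 7], max=7
Drop 4: J rot2 at col 3 lands with bottom-row=7; cleared 0 line(s) (total 0); column heights now [0 0 0 9 9 9], max=9
Drop 5: T rot1 at col 1 lands with bottom-row=0; cleared 0 line(s) (total 0); column heights now [0 3 2 9 9 9], max=9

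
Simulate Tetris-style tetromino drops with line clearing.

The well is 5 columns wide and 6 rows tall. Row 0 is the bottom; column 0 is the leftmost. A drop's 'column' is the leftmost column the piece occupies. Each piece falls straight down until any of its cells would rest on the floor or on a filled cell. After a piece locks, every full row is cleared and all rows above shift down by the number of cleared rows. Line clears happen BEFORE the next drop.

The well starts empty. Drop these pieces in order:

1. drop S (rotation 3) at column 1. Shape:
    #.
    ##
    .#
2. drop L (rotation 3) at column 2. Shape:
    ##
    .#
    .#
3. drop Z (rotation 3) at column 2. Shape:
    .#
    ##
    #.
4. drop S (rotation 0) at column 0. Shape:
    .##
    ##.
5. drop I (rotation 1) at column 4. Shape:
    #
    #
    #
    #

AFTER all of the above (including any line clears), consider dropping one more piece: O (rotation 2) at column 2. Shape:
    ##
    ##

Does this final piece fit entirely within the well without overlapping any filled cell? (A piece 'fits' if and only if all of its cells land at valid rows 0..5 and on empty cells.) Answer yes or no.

Drop 1: S rot3 at col 1 lands with bottom-row=0; cleared 0 line(s) (total 0); column heights now [0 3 2 0 0], max=3
Drop 2: L rot3 at col 2 lands with bottom-row=0; cleared 0 line(s) (total 0); column heights now [0 3 3 3 0], max=3
Drop 3: Z rot3 at col 2 lands with bottom-row=3; cleared 0 line(s) (total 0); column heights now [0 3 5 6 0], max=6
Drop 4: S rot0 at col 0 lands with bottom-row=4; cleared 0 line(s) (total 0); column heights now [5 6 6 6 0], max=6
Drop 5: I rot1 at col 4 lands with bottom-row=0; cleared 0 line(s) (total 0); column heights now [5 6 6 6 4], max=6
Test piece O rot2 at col 2 (width 2): heights before test = [5 6 6 6 4]; fits = False

Answer: no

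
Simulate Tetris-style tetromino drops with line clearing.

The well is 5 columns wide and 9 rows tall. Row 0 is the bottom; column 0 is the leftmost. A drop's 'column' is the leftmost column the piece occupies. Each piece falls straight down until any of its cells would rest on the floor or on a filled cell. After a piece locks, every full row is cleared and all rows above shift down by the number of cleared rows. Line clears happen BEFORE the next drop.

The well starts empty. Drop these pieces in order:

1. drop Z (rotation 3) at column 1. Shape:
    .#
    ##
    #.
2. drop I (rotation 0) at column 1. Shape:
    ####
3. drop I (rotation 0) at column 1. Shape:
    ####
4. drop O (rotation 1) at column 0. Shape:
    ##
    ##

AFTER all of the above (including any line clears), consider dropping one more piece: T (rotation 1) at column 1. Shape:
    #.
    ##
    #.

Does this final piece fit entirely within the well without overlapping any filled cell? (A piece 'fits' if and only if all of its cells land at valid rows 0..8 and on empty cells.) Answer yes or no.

Drop 1: Z rot3 at col 1 lands with bottom-row=0; cleared 0 line(s) (total 0); column heights now [0 2 3 0 0], max=3
Drop 2: I rot0 at col 1 lands with bottom-row=3; cleared 0 line(s) (total 0); column heights now [0 4 4 4 4], max=4
Drop 3: I rot0 at col 1 lands with bottom-row=4; cleared 0 line(s) (total 0); column heights now [0 5 5 5 5], max=5
Drop 4: O rot1 at col 0 lands with bottom-row=5; cleared 0 line(s) (total 0); column heights now [7 7 5 5 5], max=7
Test piece T rot1 at col 1 (width 2): heights before test = [7 7 5 5 5]; fits = False

Answer: no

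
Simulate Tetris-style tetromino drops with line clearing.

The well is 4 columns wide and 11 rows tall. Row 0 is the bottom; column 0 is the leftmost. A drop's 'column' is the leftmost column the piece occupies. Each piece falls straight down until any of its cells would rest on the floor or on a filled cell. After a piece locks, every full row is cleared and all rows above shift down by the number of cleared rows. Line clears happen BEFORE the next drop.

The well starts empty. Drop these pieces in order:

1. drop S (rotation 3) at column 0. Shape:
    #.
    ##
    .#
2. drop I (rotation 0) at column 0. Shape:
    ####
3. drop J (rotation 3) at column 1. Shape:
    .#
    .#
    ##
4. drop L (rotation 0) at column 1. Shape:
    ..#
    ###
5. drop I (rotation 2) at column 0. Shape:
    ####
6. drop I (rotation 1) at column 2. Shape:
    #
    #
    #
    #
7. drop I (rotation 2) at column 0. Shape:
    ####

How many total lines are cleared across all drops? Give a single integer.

Drop 1: S rot3 at col 0 lands with bottom-row=0; cleared 0 line(s) (total 0); column heights now [3 2 0 0], max=3
Drop 2: I rot0 at col 0 lands with bottom-row=3; cleared 1 line(s) (total 1); column heights now [3 2 0 0], max=3
Drop 3: J rot3 at col 1 lands with bottom-row=2; cleared 0 line(s) (total 1); column heights now [3 3 5 0], max=5
Drop 4: L rot0 at col 1 lands with bottom-row=5; cleared 0 line(s) (total 1); column heights now [3 6 6 7], max=7
Drop 5: I rot2 at col 0 lands with bottom-row=7; cleared 1 line(s) (total 2); column heights now [3 6 6 7], max=7
Drop 6: I rot1 at col 2 lands with bottom-row=6; cleared 0 line(s) (total 2); column heights now [3 6 10 7], max=10
Drop 7: I rot2 at col 0 lands with bottom-row=10; cleared 1 line(s) (total 3); column heights now [3 6 10 7], max=10

Answer: 3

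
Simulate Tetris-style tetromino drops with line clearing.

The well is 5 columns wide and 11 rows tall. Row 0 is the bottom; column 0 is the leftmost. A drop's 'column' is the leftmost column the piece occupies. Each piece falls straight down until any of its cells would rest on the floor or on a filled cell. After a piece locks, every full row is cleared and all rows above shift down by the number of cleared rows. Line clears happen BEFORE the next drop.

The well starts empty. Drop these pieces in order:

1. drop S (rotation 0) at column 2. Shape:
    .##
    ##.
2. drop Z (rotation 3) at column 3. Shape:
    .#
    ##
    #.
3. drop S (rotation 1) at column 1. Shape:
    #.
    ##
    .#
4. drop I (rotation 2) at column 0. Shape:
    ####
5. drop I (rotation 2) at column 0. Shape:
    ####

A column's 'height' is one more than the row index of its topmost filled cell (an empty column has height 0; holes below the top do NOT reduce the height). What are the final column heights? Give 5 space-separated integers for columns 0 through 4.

Answer: 5 5 5 5 4

Derivation:
Drop 1: S rot0 at col 2 lands with bottom-row=0; cleared 0 line(s) (total 0); column heights now [0 0 1 2 2], max=2
Drop 2: Z rot3 at col 3 lands with bottom-row=2; cleared 0 line(s) (total 0); column heights now [0 0 1 4 5], max=5
Drop 3: S rot1 at col 1 lands with bottom-row=1; cleared 0 line(s) (total 0); column heights now [0 4 3 4 5], max=5
Drop 4: I rot2 at col 0 lands with bottom-row=4; cleared 1 line(s) (total 1); column heights now [0 4 3 4 4], max=4
Drop 5: I rot2 at col 0 lands with bottom-row=4; cleared 0 line(s) (total 1); column heights now [5 5 5 5 4], max=5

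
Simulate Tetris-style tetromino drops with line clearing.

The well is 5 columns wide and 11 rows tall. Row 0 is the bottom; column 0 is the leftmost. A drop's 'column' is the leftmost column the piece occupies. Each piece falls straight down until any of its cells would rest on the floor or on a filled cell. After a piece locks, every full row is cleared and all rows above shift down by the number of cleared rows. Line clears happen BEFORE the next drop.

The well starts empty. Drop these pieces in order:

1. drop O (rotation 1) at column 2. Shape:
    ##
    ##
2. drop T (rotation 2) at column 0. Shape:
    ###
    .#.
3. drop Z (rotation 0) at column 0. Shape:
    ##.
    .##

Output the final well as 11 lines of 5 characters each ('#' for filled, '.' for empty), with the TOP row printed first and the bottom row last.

Answer: .....
.....
.....
.....
.....
.....
##...
.##..
###..
.###.
..##.

Derivation:
Drop 1: O rot1 at col 2 lands with bottom-row=0; cleared 0 line(s) (total 0); column heights now [0 0 2 2 0], max=2
Drop 2: T rot2 at col 0 lands with bottom-row=1; cleared 0 line(s) (total 0); column heights now [3 3 3 2 0], max=3
Drop 3: Z rot0 at col 0 lands with bottom-row=3; cleared 0 line(s) (total 0); column heights now [5 5 4 2 0], max=5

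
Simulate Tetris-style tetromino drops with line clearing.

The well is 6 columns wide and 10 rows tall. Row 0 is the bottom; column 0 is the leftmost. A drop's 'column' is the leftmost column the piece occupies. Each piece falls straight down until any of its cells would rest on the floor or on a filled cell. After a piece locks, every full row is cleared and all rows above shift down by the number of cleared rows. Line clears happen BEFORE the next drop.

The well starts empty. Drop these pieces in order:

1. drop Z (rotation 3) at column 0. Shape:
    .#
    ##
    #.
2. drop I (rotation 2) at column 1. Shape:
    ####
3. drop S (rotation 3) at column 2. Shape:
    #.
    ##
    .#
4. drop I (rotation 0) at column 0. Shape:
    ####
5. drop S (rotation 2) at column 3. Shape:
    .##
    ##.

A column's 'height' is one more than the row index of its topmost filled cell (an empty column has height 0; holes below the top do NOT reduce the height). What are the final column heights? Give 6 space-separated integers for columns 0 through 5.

Answer: 8 8 8 9 10 10

Derivation:
Drop 1: Z rot3 at col 0 lands with bottom-row=0; cleared 0 line(s) (total 0); column heights now [2 3 0 0 0 0], max=3
Drop 2: I rot2 at col 1 lands with bottom-row=3; cleared 0 line(s) (total 0); column heights now [2 4 4 4 4 0], max=4
Drop 3: S rot3 at col 2 lands with bottom-row=4; cleared 0 line(s) (total 0); column heights now [2 4 7 6 4 0], max=7
Drop 4: I rot0 at col 0 lands with bottom-row=7; cleared 0 line(s) (total 0); column heights now [8 8 8 8 4 0], max=8
Drop 5: S rot2 at col 3 lands with bottom-row=8; cleared 0 line(s) (total 0); column heights now [8 8 8 9 10 10], max=10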